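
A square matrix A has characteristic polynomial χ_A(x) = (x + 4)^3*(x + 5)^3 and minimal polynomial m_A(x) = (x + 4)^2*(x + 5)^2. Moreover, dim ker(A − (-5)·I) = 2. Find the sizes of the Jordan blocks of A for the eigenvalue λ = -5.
Block sizes for λ = -5: [2, 1]

Step 1 — from the characteristic polynomial, algebraic multiplicity of λ = -5 is 3. From dim ker(A − (-5)·I) = 2, there are exactly 2 Jordan blocks for λ = -5.
Step 2 — from the minimal polynomial, the factor (x + 5)^2 tells us the largest block for λ = -5 has size 2.
Step 3 — with total size 3, 2 blocks, and largest block 2, the block sizes (in nonincreasing order) are [2, 1].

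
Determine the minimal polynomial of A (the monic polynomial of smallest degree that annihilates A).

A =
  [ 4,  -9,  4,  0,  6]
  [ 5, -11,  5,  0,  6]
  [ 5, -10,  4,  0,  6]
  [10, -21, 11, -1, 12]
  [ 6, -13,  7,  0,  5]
x^4 - 2*x^3 - 12*x^2 - 14*x - 5

The characteristic polynomial is χ_A(x) = (x - 5)*(x + 1)^4, so the eigenvalues are known. The minimal polynomial is
  m_A(x) = Π_λ (x − λ)^{k_λ}
where k_λ is the size of the *largest* Jordan block for λ (equivalently, the smallest k with (A − λI)^k v = 0 for every generalised eigenvector v of λ).

  λ = -1: largest Jordan block has size 3, contributing (x + 1)^3
  λ = 5: largest Jordan block has size 1, contributing (x − 5)

So m_A(x) = (x - 5)*(x + 1)^3 = x^4 - 2*x^3 - 12*x^2 - 14*x - 5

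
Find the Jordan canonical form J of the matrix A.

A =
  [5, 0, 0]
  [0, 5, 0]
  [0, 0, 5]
J_1(5) ⊕ J_1(5) ⊕ J_1(5)

The characteristic polynomial is
  det(x·I − A) = x^3 - 15*x^2 + 75*x - 125 = (x - 5)^3

Eigenvalues and multiplicities (the geometric multiplicity of λ is n − rank(A − λI), which equals the number of Jordan blocks for λ):
  λ = 5: algebraic multiplicity = 3, geometric multiplicity = 3

Determining the block sizes for each eigenvalue:
  λ = 5: gm = am = 3, so every block has size 1 → block sizes [1, 1, 1]

Assembling the blocks gives a Jordan form
J =
  [5, 0, 0]
  [0, 5, 0]
  [0, 0, 5]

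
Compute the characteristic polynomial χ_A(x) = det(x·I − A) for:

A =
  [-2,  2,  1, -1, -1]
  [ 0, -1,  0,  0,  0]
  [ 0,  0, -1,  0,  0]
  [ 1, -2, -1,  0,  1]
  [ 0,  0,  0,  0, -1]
x^5 + 5*x^4 + 10*x^3 + 10*x^2 + 5*x + 1

Expanding det(x·I − A) (e.g. by cofactor expansion or by noting that A is similar to its Jordan form J, which has the same characteristic polynomial as A) gives
  χ_A(x) = x^5 + 5*x^4 + 10*x^3 + 10*x^2 + 5*x + 1
which factors as (x + 1)^5. The eigenvalues (with algebraic multiplicities) are λ = -1 with multiplicity 5.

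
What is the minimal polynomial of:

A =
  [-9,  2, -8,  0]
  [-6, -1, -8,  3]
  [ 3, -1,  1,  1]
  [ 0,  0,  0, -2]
x^3 + 8*x^2 + 21*x + 18

The characteristic polynomial is χ_A(x) = (x + 2)*(x + 3)^3, so the eigenvalues are known. The minimal polynomial is
  m_A(x) = Π_λ (x − λ)^{k_λ}
where k_λ is the size of the *largest* Jordan block for λ (equivalently, the smallest k with (A − λI)^k v = 0 for every generalised eigenvector v of λ).

  λ = -3: largest Jordan block has size 2, contributing (x + 3)^2
  λ = -2: largest Jordan block has size 1, contributing (x + 2)

So m_A(x) = (x + 2)*(x + 3)^2 = x^3 + 8*x^2 + 21*x + 18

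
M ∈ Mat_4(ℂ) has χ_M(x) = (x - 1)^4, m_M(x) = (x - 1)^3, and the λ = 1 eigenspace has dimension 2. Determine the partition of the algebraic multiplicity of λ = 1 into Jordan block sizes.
Block sizes for λ = 1: [3, 1]

Step 1 — from the characteristic polynomial, algebraic multiplicity of λ = 1 is 4. From dim ker(M − (1)·I) = 2, there are exactly 2 Jordan blocks for λ = 1.
Step 2 — from the minimal polynomial, the factor (x − 1)^3 tells us the largest block for λ = 1 has size 3.
Step 3 — with total size 4, 2 blocks, and largest block 3, the block sizes (in nonincreasing order) are [3, 1].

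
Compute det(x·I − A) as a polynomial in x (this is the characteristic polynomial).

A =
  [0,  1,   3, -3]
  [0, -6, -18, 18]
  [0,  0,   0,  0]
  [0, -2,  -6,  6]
x^4

Expanding det(x·I − A) (e.g. by cofactor expansion or by noting that A is similar to its Jordan form J, which has the same characteristic polynomial as A) gives
  χ_A(x) = x^4
which factors as x^4. The eigenvalues (with algebraic multiplicities) are λ = 0 with multiplicity 4.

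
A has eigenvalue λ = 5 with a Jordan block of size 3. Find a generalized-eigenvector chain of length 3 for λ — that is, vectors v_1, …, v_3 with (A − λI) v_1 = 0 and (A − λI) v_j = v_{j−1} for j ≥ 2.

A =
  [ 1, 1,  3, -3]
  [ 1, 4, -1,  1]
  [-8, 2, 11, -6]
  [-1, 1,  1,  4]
A Jordan chain for λ = 5 of length 3:
v_1 = (-4, 2, -8, -2)ᵀ
v_2 = (-4, 1, -8, -1)ᵀ
v_3 = (1, 0, 0, 0)ᵀ

Let N = A − (5)·I. We want v_3 with N^3 v_3 = 0 but N^2 v_3 ≠ 0; then v_{j-1} := N · v_j for j = 3, …, 2.

Pick v_3 = (1, 0, 0, 0)ᵀ.
Then v_2 = N · v_3 = (-4, 1, -8, -1)ᵀ.
Then v_1 = N · v_2 = (-4, 2, -8, -2)ᵀ.

Sanity check: (A − (5)·I) v_1 = (0, 0, 0, 0)ᵀ = 0. ✓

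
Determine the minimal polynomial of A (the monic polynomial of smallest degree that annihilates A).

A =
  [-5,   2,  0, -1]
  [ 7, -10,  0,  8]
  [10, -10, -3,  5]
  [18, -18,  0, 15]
x^3 - 27*x - 54

The characteristic polynomial is χ_A(x) = (x - 6)*(x + 3)^3, so the eigenvalues are known. The minimal polynomial is
  m_A(x) = Π_λ (x − λ)^{k_λ}
where k_λ is the size of the *largest* Jordan block for λ (equivalently, the smallest k with (A − λI)^k v = 0 for every generalised eigenvector v of λ).

  λ = -3: largest Jordan block has size 2, contributing (x + 3)^2
  λ = 6: largest Jordan block has size 1, contributing (x − 6)

So m_A(x) = (x - 6)*(x + 3)^2 = x^3 - 27*x - 54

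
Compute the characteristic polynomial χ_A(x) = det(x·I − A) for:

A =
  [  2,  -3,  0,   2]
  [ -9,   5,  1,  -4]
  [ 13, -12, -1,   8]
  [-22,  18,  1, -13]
x^4 + 7*x^3 + 18*x^2 + 20*x + 8

Expanding det(x·I − A) (e.g. by cofactor expansion or by noting that A is similar to its Jordan form J, which has the same characteristic polynomial as A) gives
  χ_A(x) = x^4 + 7*x^3 + 18*x^2 + 20*x + 8
which factors as (x + 1)*(x + 2)^3. The eigenvalues (with algebraic multiplicities) are λ = -2 with multiplicity 3, λ = -1 with multiplicity 1.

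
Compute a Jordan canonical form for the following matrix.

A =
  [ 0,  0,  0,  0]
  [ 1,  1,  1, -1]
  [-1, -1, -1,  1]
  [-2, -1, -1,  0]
J_3(0) ⊕ J_1(0)

The characteristic polynomial is
  det(x·I − A) = x^4

Eigenvalues and multiplicities (the geometric multiplicity of λ is n − rank(A − λI), which equals the number of Jordan blocks for λ):
  λ = 0: algebraic multiplicity = 4, geometric multiplicity = 2

Determining the block sizes for each eigenvalue:
  λ = 0: with am = 4 and gm = 2, the partition is not yet determined (e.g. several partitions of 4 into 2 parts exist). Let N = A − (0)·I. Computing rank(N^1) = 2, rank(N^2) = 1, rank(N^3) = 0; the number of blocks of size ≥ j is rank(N^{j−1}) − rank(N^j), giving [2, 1, 1]. So we have 1 block(s) of size 3, 1 block(s) of size 1 → block sizes [3, 1]

Assembling the blocks gives a Jordan form
J =
  [0, 1, 0, 0]
  [0, 0, 1, 0]
  [0, 0, 0, 0]
  [0, 0, 0, 0]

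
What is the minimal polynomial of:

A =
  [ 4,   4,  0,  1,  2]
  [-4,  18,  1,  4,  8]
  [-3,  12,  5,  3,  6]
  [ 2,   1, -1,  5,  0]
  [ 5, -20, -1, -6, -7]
x^3 - 15*x^2 + 75*x - 125

The characteristic polynomial is χ_A(x) = (x - 5)^5, so the eigenvalues are known. The minimal polynomial is
  m_A(x) = Π_λ (x − λ)^{k_λ}
where k_λ is the size of the *largest* Jordan block for λ (equivalently, the smallest k with (A − λI)^k v = 0 for every generalised eigenvector v of λ).

  λ = 5: largest Jordan block has size 3, contributing (x − 5)^3

So m_A(x) = (x - 5)^3 = x^3 - 15*x^2 + 75*x - 125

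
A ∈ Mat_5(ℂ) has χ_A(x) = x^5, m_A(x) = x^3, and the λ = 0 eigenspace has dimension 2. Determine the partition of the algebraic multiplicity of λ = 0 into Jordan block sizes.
Block sizes for λ = 0: [3, 2]

Step 1 — from the characteristic polynomial, algebraic multiplicity of λ = 0 is 5. From dim ker(A − (0)·I) = 2, there are exactly 2 Jordan blocks for λ = 0.
Step 2 — from the minimal polynomial, the factor (x − 0)^3 tells us the largest block for λ = 0 has size 3.
Step 3 — with total size 5, 2 blocks, and largest block 3, the block sizes (in nonincreasing order) are [3, 2].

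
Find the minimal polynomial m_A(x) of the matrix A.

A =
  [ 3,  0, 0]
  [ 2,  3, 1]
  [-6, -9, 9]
x^3 - 15*x^2 + 72*x - 108

The characteristic polynomial is χ_A(x) = (x - 6)^2*(x - 3), so the eigenvalues are known. The minimal polynomial is
  m_A(x) = Π_λ (x − λ)^{k_λ}
where k_λ is the size of the *largest* Jordan block for λ (equivalently, the smallest k with (A − λI)^k v = 0 for every generalised eigenvector v of λ).

  λ = 3: largest Jordan block has size 1, contributing (x − 3)
  λ = 6: largest Jordan block has size 2, contributing (x − 6)^2

So m_A(x) = (x - 6)^2*(x - 3) = x^3 - 15*x^2 + 72*x - 108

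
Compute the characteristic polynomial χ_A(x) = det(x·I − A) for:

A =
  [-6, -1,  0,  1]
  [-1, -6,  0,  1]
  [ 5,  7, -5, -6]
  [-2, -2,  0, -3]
x^4 + 20*x^3 + 150*x^2 + 500*x + 625

Expanding det(x·I − A) (e.g. by cofactor expansion or by noting that A is similar to its Jordan form J, which has the same characteristic polynomial as A) gives
  χ_A(x) = x^4 + 20*x^3 + 150*x^2 + 500*x + 625
which factors as (x + 5)^4. The eigenvalues (with algebraic multiplicities) are λ = -5 with multiplicity 4.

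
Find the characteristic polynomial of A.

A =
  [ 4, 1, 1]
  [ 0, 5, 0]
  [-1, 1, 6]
x^3 - 15*x^2 + 75*x - 125

Expanding det(x·I − A) (e.g. by cofactor expansion or by noting that A is similar to its Jordan form J, which has the same characteristic polynomial as A) gives
  χ_A(x) = x^3 - 15*x^2 + 75*x - 125
which factors as (x - 5)^3. The eigenvalues (with algebraic multiplicities) are λ = 5 with multiplicity 3.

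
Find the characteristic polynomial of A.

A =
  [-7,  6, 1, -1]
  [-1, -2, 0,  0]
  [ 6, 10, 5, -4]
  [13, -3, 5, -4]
x^4 + 8*x^3 + 18*x^2 - 27

Expanding det(x·I − A) (e.g. by cofactor expansion or by noting that A is similar to its Jordan form J, which has the same characteristic polynomial as A) gives
  χ_A(x) = x^4 + 8*x^3 + 18*x^2 - 27
which factors as (x - 1)*(x + 3)^3. The eigenvalues (with algebraic multiplicities) are λ = -3 with multiplicity 3, λ = 1 with multiplicity 1.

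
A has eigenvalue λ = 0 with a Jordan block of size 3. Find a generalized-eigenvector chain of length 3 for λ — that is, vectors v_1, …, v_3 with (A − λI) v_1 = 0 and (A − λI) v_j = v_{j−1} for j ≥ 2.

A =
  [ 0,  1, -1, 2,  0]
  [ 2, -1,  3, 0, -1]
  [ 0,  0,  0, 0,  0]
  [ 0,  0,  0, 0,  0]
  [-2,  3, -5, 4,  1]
A Jordan chain for λ = 0 of length 3:
v_1 = (2, 0, 0, 0, 4)ᵀ
v_2 = (0, 2, 0, 0, -2)ᵀ
v_3 = (1, 0, 0, 0, 0)ᵀ

Let N = A − (0)·I. We want v_3 with N^3 v_3 = 0 but N^2 v_3 ≠ 0; then v_{j-1} := N · v_j for j = 3, …, 2.

Pick v_3 = (1, 0, 0, 0, 0)ᵀ.
Then v_2 = N · v_3 = (0, 2, 0, 0, -2)ᵀ.
Then v_1 = N · v_2 = (2, 0, 0, 0, 4)ᵀ.

Sanity check: (A − (0)·I) v_1 = (0, 0, 0, 0, 0)ᵀ = 0. ✓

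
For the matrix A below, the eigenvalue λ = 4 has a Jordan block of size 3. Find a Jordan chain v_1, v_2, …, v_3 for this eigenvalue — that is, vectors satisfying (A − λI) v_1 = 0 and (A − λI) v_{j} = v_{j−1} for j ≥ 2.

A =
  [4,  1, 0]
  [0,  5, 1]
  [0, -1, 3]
A Jordan chain for λ = 4 of length 3:
v_1 = (1, 0, 0)ᵀ
v_2 = (1, 1, -1)ᵀ
v_3 = (0, 1, 0)ᵀ

Let N = A − (4)·I. We want v_3 with N^3 v_3 = 0 but N^2 v_3 ≠ 0; then v_{j-1} := N · v_j for j = 3, …, 2.

Pick v_3 = (0, 1, 0)ᵀ.
Then v_2 = N · v_3 = (1, 1, -1)ᵀ.
Then v_1 = N · v_2 = (1, 0, 0)ᵀ.

Sanity check: (A − (4)·I) v_1 = (0, 0, 0)ᵀ = 0. ✓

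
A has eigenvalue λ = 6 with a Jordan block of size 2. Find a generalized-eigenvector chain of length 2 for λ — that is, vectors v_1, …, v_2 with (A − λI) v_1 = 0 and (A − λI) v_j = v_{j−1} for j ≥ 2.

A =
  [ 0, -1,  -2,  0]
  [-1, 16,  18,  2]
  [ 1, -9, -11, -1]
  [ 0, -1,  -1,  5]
A Jordan chain for λ = 6 of length 2:
v_1 = (0, 2, -1, -1)ᵀ
v_2 = (0, 2, -1, 0)ᵀ

Let N = A − (6)·I. We want v_2 with N^2 v_2 = 0 but N^1 v_2 ≠ 0; then v_{j-1} := N · v_j for j = 2, …, 2.

Pick v_2 = (0, 2, -1, 0)ᵀ.
Then v_1 = N · v_2 = (0, 2, -1, -1)ᵀ.

Sanity check: (A − (6)·I) v_1 = (0, 0, 0, 0)ᵀ = 0. ✓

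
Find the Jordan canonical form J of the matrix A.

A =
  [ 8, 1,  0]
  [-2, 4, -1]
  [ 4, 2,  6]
J_3(6)

The characteristic polynomial is
  det(x·I − A) = x^3 - 18*x^2 + 108*x - 216 = (x - 6)^3

Eigenvalues and multiplicities (the geometric multiplicity of λ is n − rank(A − λI), which equals the number of Jordan blocks for λ):
  λ = 6: algebraic multiplicity = 3, geometric multiplicity = 1

Determining the block sizes for each eigenvalue:
  λ = 6: one block (gm = 1), so the single block has size am = 3 → block sizes [3]

Assembling the blocks gives a Jordan form
J =
  [6, 1, 0]
  [0, 6, 1]
  [0, 0, 6]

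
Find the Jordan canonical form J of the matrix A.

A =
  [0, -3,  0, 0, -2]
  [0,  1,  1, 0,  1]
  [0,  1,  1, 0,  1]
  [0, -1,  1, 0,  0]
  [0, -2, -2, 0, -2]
J_3(0) ⊕ J_2(0)

The characteristic polynomial is
  det(x·I − A) = x^5

Eigenvalues and multiplicities (the geometric multiplicity of λ is n − rank(A − λI), which equals the number of Jordan blocks for λ):
  λ = 0: algebraic multiplicity = 5, geometric multiplicity = 2

Determining the block sizes for each eigenvalue:
  λ = 0: with am = 5 and gm = 2, the partition is not yet determined (e.g. several partitions of 5 into 2 parts exist). Let N = A − (0)·I. Computing rank(N^1) = 3, rank(N^2) = 1, rank(N^3) = 0; the number of blocks of size ≥ j is rank(N^{j−1}) − rank(N^j), giving [2, 2, 1]. So we have 1 block(s) of size 3, 1 block(s) of size 2 → block sizes [3, 2]

Assembling the blocks gives a Jordan form
J =
  [0, 1, 0, 0, 0]
  [0, 0, 1, 0, 0]
  [0, 0, 0, 0, 0]
  [0, 0, 0, 0, 1]
  [0, 0, 0, 0, 0]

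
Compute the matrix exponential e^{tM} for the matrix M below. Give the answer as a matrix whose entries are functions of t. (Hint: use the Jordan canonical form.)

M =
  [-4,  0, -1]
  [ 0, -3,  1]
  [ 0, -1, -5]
e^{tM} =
  [exp(-4*t), t^2*exp(-4*t)/2, t^2*exp(-4*t)/2 - t*exp(-4*t)]
  [0, t*exp(-4*t) + exp(-4*t), t*exp(-4*t)]
  [0, -t*exp(-4*t), -t*exp(-4*t) + exp(-4*t)]

Strategy: write M = P · J · P⁻¹ where J is a Jordan canonical form, so e^{tM} = P · e^{tJ} · P⁻¹, and e^{tJ} can be computed block-by-block.

M has Jordan form
J =
  [-4,  1,  0]
  [ 0, -4,  1]
  [ 0,  0, -4]
(up to reordering of blocks).

Per-block formulas:
  For a 3×3 Jordan block J_3(-4): exp(t · J_3(-4)) = e^(-4t)·(I + t·N + (t^2/2)·N^2), where N is the 3×3 nilpotent shift.

After assembling e^{tJ} and conjugating by P, we get:

e^{tM} =
  [exp(-4*t), t^2*exp(-4*t)/2, t^2*exp(-4*t)/2 - t*exp(-4*t)]
  [0, t*exp(-4*t) + exp(-4*t), t*exp(-4*t)]
  [0, -t*exp(-4*t), -t*exp(-4*t) + exp(-4*t)]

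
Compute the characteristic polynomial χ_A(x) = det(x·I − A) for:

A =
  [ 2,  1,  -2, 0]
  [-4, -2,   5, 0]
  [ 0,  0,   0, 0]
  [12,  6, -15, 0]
x^4

Expanding det(x·I − A) (e.g. by cofactor expansion or by noting that A is similar to its Jordan form J, which has the same characteristic polynomial as A) gives
  χ_A(x) = x^4
which factors as x^4. The eigenvalues (with algebraic multiplicities) are λ = 0 with multiplicity 4.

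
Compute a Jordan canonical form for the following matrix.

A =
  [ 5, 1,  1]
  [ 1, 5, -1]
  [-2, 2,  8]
J_2(6) ⊕ J_1(6)

The characteristic polynomial is
  det(x·I − A) = x^3 - 18*x^2 + 108*x - 216 = (x - 6)^3

Eigenvalues and multiplicities (the geometric multiplicity of λ is n − rank(A − λI), which equals the number of Jordan blocks for λ):
  λ = 6: algebraic multiplicity = 3, geometric multiplicity = 2

Determining the block sizes for each eigenvalue:
  λ = 6: 2 blocks summing to 3 forces exactly one block of size 2 and the rest size 1 → block sizes [2, 1]

Assembling the blocks gives a Jordan form
J =
  [6, 1, 0]
  [0, 6, 0]
  [0, 0, 6]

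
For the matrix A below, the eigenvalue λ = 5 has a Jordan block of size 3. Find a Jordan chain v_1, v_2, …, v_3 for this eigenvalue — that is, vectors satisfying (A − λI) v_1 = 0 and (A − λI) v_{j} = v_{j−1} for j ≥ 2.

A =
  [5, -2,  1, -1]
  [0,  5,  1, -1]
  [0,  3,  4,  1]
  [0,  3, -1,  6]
A Jordan chain for λ = 5 of length 3:
v_1 = (-2, 0, 3, 3)ᵀ
v_2 = (1, 1, -1, -1)ᵀ
v_3 = (0, 0, 1, 0)ᵀ

Let N = A − (5)·I. We want v_3 with N^3 v_3 = 0 but N^2 v_3 ≠ 0; then v_{j-1} := N · v_j for j = 3, …, 2.

Pick v_3 = (0, 0, 1, 0)ᵀ.
Then v_2 = N · v_3 = (1, 1, -1, -1)ᵀ.
Then v_1 = N · v_2 = (-2, 0, 3, 3)ᵀ.

Sanity check: (A − (5)·I) v_1 = (0, 0, 0, 0)ᵀ = 0. ✓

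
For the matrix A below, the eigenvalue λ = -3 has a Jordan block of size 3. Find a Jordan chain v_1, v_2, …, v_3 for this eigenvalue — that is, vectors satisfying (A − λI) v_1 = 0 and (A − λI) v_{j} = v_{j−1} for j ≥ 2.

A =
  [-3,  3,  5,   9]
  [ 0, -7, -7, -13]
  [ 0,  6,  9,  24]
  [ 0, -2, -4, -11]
A Jordan chain for λ = -3 of length 3:
v_1 = (3, -4, 6, -2)ᵀ
v_2 = (5, -7, 12, -4)ᵀ
v_3 = (0, 0, 1, 0)ᵀ

Let N = A − (-3)·I. We want v_3 with N^3 v_3 = 0 but N^2 v_3 ≠ 0; then v_{j-1} := N · v_j for j = 3, …, 2.

Pick v_3 = (0, 0, 1, 0)ᵀ.
Then v_2 = N · v_3 = (5, -7, 12, -4)ᵀ.
Then v_1 = N · v_2 = (3, -4, 6, -2)ᵀ.

Sanity check: (A − (-3)·I) v_1 = (0, 0, 0, 0)ᵀ = 0. ✓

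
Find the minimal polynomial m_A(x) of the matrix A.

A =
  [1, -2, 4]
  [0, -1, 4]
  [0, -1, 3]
x^2 - 2*x + 1

The characteristic polynomial is χ_A(x) = (x - 1)^3, so the eigenvalues are known. The minimal polynomial is
  m_A(x) = Π_λ (x − λ)^{k_λ}
where k_λ is the size of the *largest* Jordan block for λ (equivalently, the smallest k with (A − λI)^k v = 0 for every generalised eigenvector v of λ).

  λ = 1: largest Jordan block has size 2, contributing (x − 1)^2

So m_A(x) = (x - 1)^2 = x^2 - 2*x + 1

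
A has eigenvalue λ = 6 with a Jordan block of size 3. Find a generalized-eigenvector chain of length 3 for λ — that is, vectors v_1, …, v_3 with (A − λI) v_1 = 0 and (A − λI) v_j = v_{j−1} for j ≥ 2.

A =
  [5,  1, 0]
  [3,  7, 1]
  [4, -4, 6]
A Jordan chain for λ = 6 of length 3:
v_1 = (4, 4, -16)ᵀ
v_2 = (-1, 3, 4)ᵀ
v_3 = (1, 0, 0)ᵀ

Let N = A − (6)·I. We want v_3 with N^3 v_3 = 0 but N^2 v_3 ≠ 0; then v_{j-1} := N · v_j for j = 3, …, 2.

Pick v_3 = (1, 0, 0)ᵀ.
Then v_2 = N · v_3 = (-1, 3, 4)ᵀ.
Then v_1 = N · v_2 = (4, 4, -16)ᵀ.

Sanity check: (A − (6)·I) v_1 = (0, 0, 0)ᵀ = 0. ✓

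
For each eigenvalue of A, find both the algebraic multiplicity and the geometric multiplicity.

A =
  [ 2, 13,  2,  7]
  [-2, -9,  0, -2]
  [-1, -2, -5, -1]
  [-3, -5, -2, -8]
λ = -5: alg = 4, geom = 2

Step 1 — factor the characteristic polynomial to read off the algebraic multiplicities:
  χ_A(x) = (x + 5)^4

Step 2 — compute geometric multiplicities via the rank-nullity identity g(λ) = n − rank(A − λI):
  rank(A − (-5)·I) = 2, so dim ker(A − (-5)·I) = n − 2 = 2

Summary:
  λ = -5: algebraic multiplicity = 4, geometric multiplicity = 2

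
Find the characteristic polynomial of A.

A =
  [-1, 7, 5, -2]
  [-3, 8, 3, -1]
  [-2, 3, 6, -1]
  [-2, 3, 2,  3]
x^4 - 16*x^3 + 96*x^2 - 256*x + 256

Expanding det(x·I − A) (e.g. by cofactor expansion or by noting that A is similar to its Jordan form J, which has the same characteristic polynomial as A) gives
  χ_A(x) = x^4 - 16*x^3 + 96*x^2 - 256*x + 256
which factors as (x - 4)^4. The eigenvalues (with algebraic multiplicities) are λ = 4 with multiplicity 4.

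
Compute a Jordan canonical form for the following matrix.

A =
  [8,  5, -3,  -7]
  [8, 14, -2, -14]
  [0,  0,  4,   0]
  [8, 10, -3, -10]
J_3(4) ⊕ J_1(4)

The characteristic polynomial is
  det(x·I − A) = x^4 - 16*x^3 + 96*x^2 - 256*x + 256 = (x - 4)^4

Eigenvalues and multiplicities (the geometric multiplicity of λ is n − rank(A − λI), which equals the number of Jordan blocks for λ):
  λ = 4: algebraic multiplicity = 4, geometric multiplicity = 2

Determining the block sizes for each eigenvalue:
  λ = 4: with am = 4 and gm = 2, the partition is not yet determined (e.g. several partitions of 4 into 2 parts exist). Let N = A − (4)·I. Computing rank(N^1) = 2, rank(N^2) = 1, rank(N^3) = 0; the number of blocks of size ≥ j is rank(N^{j−1}) − rank(N^j), giving [2, 1, 1]. So we have 1 block(s) of size 3, 1 block(s) of size 1 → block sizes [3, 1]

Assembling the blocks gives a Jordan form
J =
  [4, 1, 0, 0]
  [0, 4, 1, 0]
  [0, 0, 4, 0]
  [0, 0, 0, 4]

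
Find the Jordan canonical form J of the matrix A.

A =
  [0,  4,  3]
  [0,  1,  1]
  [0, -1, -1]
J_3(0)

The characteristic polynomial is
  det(x·I − A) = x^3

Eigenvalues and multiplicities (the geometric multiplicity of λ is n − rank(A − λI), which equals the number of Jordan blocks for λ):
  λ = 0: algebraic multiplicity = 3, geometric multiplicity = 1

Determining the block sizes for each eigenvalue:
  λ = 0: one block (gm = 1), so the single block has size am = 3 → block sizes [3]

Assembling the blocks gives a Jordan form
J =
  [0, 1, 0]
  [0, 0, 1]
  [0, 0, 0]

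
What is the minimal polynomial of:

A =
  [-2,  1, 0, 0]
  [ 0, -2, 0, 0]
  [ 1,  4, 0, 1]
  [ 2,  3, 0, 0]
x^4 + 4*x^3 + 4*x^2

The characteristic polynomial is χ_A(x) = x^2*(x + 2)^2, so the eigenvalues are known. The minimal polynomial is
  m_A(x) = Π_λ (x − λ)^{k_λ}
where k_λ is the size of the *largest* Jordan block for λ (equivalently, the smallest k with (A − λI)^k v = 0 for every generalised eigenvector v of λ).

  λ = -2: largest Jordan block has size 2, contributing (x + 2)^2
  λ = 0: largest Jordan block has size 2, contributing (x − 0)^2

So m_A(x) = x^2*(x + 2)^2 = x^4 + 4*x^3 + 4*x^2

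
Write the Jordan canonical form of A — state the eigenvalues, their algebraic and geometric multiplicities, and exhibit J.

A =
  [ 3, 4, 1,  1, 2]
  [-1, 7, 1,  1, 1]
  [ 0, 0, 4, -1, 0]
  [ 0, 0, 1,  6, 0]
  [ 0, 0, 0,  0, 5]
J_3(5) ⊕ J_1(5) ⊕ J_1(5)

The characteristic polynomial is
  det(x·I − A) = x^5 - 25*x^4 + 250*x^3 - 1250*x^2 + 3125*x - 3125 = (x - 5)^5

Eigenvalues and multiplicities (the geometric multiplicity of λ is n − rank(A − λI), which equals the number of Jordan blocks for λ):
  λ = 5: algebraic multiplicity = 5, geometric multiplicity = 3

Determining the block sizes for each eigenvalue:
  λ = 5: with am = 5 and gm = 3, the partition is not yet determined (e.g. several partitions of 5 into 3 parts exist). Let N = A − (5)·I. Computing rank(N^1) = 2, rank(N^2) = 1, rank(N^3) = 0; the number of blocks of size ≥ j is rank(N^{j−1}) − rank(N^j), giving [3, 1, 1]. So we have 1 block(s) of size 3, 2 block(s) of size 1 → block sizes [3, 1, 1]

Assembling the blocks gives a Jordan form
J =
  [5, 1, 0, 0, 0]
  [0, 5, 1, 0, 0]
  [0, 0, 5, 0, 0]
  [0, 0, 0, 5, 0]
  [0, 0, 0, 0, 5]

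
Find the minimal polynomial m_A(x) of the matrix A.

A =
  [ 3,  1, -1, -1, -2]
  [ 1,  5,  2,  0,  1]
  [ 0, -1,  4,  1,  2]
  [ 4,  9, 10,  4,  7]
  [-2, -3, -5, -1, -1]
x^3 - 9*x^2 + 27*x - 27

The characteristic polynomial is χ_A(x) = (x - 3)^5, so the eigenvalues are known. The minimal polynomial is
  m_A(x) = Π_λ (x − λ)^{k_λ}
where k_λ is the size of the *largest* Jordan block for λ (equivalently, the smallest k with (A − λI)^k v = 0 for every generalised eigenvector v of λ).

  λ = 3: largest Jordan block has size 3, contributing (x − 3)^3

So m_A(x) = (x - 3)^3 = x^3 - 9*x^2 + 27*x - 27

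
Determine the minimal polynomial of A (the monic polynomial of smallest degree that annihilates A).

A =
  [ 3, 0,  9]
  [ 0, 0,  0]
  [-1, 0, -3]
x^2

The characteristic polynomial is χ_A(x) = x^3, so the eigenvalues are known. The minimal polynomial is
  m_A(x) = Π_λ (x − λ)^{k_λ}
where k_λ is the size of the *largest* Jordan block for λ (equivalently, the smallest k with (A − λI)^k v = 0 for every generalised eigenvector v of λ).

  λ = 0: largest Jordan block has size 2, contributing (x − 0)^2

So m_A(x) = x^2 = x^2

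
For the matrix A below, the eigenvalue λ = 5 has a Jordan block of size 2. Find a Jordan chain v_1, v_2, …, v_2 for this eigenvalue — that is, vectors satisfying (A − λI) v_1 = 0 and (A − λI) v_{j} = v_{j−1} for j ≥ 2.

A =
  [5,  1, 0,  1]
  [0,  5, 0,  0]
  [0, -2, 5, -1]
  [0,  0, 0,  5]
A Jordan chain for λ = 5 of length 2:
v_1 = (1, 0, -2, 0)ᵀ
v_2 = (0, 1, 0, 0)ᵀ

Let N = A − (5)·I. We want v_2 with N^2 v_2 = 0 but N^1 v_2 ≠ 0; then v_{j-1} := N · v_j for j = 2, …, 2.

Pick v_2 = (0, 1, 0, 0)ᵀ.
Then v_1 = N · v_2 = (1, 0, -2, 0)ᵀ.

Sanity check: (A − (5)·I) v_1 = (0, 0, 0, 0)ᵀ = 0. ✓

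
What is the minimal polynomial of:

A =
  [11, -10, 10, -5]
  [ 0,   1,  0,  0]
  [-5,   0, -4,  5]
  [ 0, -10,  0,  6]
x^2 - 7*x + 6

The characteristic polynomial is χ_A(x) = (x - 6)^2*(x - 1)^2, so the eigenvalues are known. The minimal polynomial is
  m_A(x) = Π_λ (x − λ)^{k_λ}
where k_λ is the size of the *largest* Jordan block for λ (equivalently, the smallest k with (A − λI)^k v = 0 for every generalised eigenvector v of λ).

  λ = 1: largest Jordan block has size 1, contributing (x − 1)
  λ = 6: largest Jordan block has size 1, contributing (x − 6)

So m_A(x) = (x - 6)*(x - 1) = x^2 - 7*x + 6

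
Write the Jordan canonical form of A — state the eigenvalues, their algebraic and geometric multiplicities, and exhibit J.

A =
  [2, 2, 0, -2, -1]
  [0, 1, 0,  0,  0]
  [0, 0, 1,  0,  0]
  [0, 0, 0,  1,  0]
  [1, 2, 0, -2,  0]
J_2(1) ⊕ J_1(1) ⊕ J_1(1) ⊕ J_1(1)

The characteristic polynomial is
  det(x·I − A) = x^5 - 5*x^4 + 10*x^3 - 10*x^2 + 5*x - 1 = (x - 1)^5

Eigenvalues and multiplicities (the geometric multiplicity of λ is n − rank(A − λI), which equals the number of Jordan blocks for λ):
  λ = 1: algebraic multiplicity = 5, geometric multiplicity = 4

Determining the block sizes for each eigenvalue:
  λ = 1: 4 blocks summing to 5 forces exactly one block of size 2 and the rest size 1 → block sizes [2, 1, 1, 1]

Assembling the blocks gives a Jordan form
J =
  [1, 1, 0, 0, 0]
  [0, 1, 0, 0, 0]
  [0, 0, 1, 0, 0]
  [0, 0, 0, 1, 0]
  [0, 0, 0, 0, 1]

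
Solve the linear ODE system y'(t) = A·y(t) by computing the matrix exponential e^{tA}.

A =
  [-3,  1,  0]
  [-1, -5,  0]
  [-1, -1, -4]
e^{tA} =
  [t*exp(-4*t) + exp(-4*t), t*exp(-4*t), 0]
  [-t*exp(-4*t), -t*exp(-4*t) + exp(-4*t), 0]
  [-t*exp(-4*t), -t*exp(-4*t), exp(-4*t)]

Strategy: write A = P · J · P⁻¹ where J is a Jordan canonical form, so e^{tA} = P · e^{tJ} · P⁻¹, and e^{tJ} can be computed block-by-block.

A has Jordan form
J =
  [-4,  1,  0]
  [ 0, -4,  0]
  [ 0,  0, -4]
(up to reordering of blocks).

Per-block formulas:
  For a 1×1 block at λ = -4: exp(t · [-4]) = [e^(-4t)].
  For a 2×2 Jordan block J_2(-4): exp(t · J_2(-4)) = e^(-4t)·(I + t·N), where N is the 2×2 nilpotent shift.

After assembling e^{tJ} and conjugating by P, we get:

e^{tA} =
  [t*exp(-4*t) + exp(-4*t), t*exp(-4*t), 0]
  [-t*exp(-4*t), -t*exp(-4*t) + exp(-4*t), 0]
  [-t*exp(-4*t), -t*exp(-4*t), exp(-4*t)]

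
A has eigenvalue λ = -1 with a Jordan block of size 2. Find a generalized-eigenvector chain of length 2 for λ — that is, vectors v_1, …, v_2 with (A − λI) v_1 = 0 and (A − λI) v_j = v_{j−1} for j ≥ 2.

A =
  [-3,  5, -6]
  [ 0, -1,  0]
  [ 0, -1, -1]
A Jordan chain for λ = -1 of length 2:
v_1 = (3, 0, -1)ᵀ
v_2 = (1, 1, 0)ᵀ

Let N = A − (-1)·I. We want v_2 with N^2 v_2 = 0 but N^1 v_2 ≠ 0; then v_{j-1} := N · v_j for j = 2, …, 2.

Pick v_2 = (1, 1, 0)ᵀ.
Then v_1 = N · v_2 = (3, 0, -1)ᵀ.

Sanity check: (A − (-1)·I) v_1 = (0, 0, 0)ᵀ = 0. ✓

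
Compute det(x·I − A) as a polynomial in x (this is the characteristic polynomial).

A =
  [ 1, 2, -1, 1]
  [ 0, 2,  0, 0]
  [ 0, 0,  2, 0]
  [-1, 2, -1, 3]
x^4 - 8*x^3 + 24*x^2 - 32*x + 16

Expanding det(x·I − A) (e.g. by cofactor expansion or by noting that A is similar to its Jordan form J, which has the same characteristic polynomial as A) gives
  χ_A(x) = x^4 - 8*x^3 + 24*x^2 - 32*x + 16
which factors as (x - 2)^4. The eigenvalues (with algebraic multiplicities) are λ = 2 with multiplicity 4.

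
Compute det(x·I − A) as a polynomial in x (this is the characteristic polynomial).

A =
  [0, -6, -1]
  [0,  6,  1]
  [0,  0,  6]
x^3 - 12*x^2 + 36*x

Expanding det(x·I − A) (e.g. by cofactor expansion or by noting that A is similar to its Jordan form J, which has the same characteristic polynomial as A) gives
  χ_A(x) = x^3 - 12*x^2 + 36*x
which factors as x*(x - 6)^2. The eigenvalues (with algebraic multiplicities) are λ = 0 with multiplicity 1, λ = 6 with multiplicity 2.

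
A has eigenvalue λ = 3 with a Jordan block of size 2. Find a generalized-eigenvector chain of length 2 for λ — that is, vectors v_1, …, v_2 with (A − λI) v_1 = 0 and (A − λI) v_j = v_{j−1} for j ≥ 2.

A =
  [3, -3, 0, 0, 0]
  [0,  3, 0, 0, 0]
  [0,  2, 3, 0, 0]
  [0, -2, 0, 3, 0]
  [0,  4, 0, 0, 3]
A Jordan chain for λ = 3 of length 2:
v_1 = (-3, 0, 2, -2, 4)ᵀ
v_2 = (0, 1, 0, 0, 0)ᵀ

Let N = A − (3)·I. We want v_2 with N^2 v_2 = 0 but N^1 v_2 ≠ 0; then v_{j-1} := N · v_j for j = 2, …, 2.

Pick v_2 = (0, 1, 0, 0, 0)ᵀ.
Then v_1 = N · v_2 = (-3, 0, 2, -2, 4)ᵀ.

Sanity check: (A − (3)·I) v_1 = (0, 0, 0, 0, 0)ᵀ = 0. ✓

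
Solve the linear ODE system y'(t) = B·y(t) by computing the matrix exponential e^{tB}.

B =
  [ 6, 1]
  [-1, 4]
e^{tB} =
  [t*exp(5*t) + exp(5*t), t*exp(5*t)]
  [-t*exp(5*t), -t*exp(5*t) + exp(5*t)]

Strategy: write B = P · J · P⁻¹ where J is a Jordan canonical form, so e^{tB} = P · e^{tJ} · P⁻¹, and e^{tJ} can be computed block-by-block.

B has Jordan form
J =
  [5, 1]
  [0, 5]
(up to reordering of blocks).

Per-block formulas:
  For a 2×2 Jordan block J_2(5): exp(t · J_2(5)) = e^(5t)·(I + t·N), where N is the 2×2 nilpotent shift.

After assembling e^{tJ} and conjugating by P, we get:

e^{tB} =
  [t*exp(5*t) + exp(5*t), t*exp(5*t)]
  [-t*exp(5*t), -t*exp(5*t) + exp(5*t)]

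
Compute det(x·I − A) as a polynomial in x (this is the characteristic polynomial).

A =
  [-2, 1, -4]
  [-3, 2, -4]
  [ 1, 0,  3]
x^3 - 3*x^2 + 3*x - 1

Expanding det(x·I − A) (e.g. by cofactor expansion or by noting that A is similar to its Jordan form J, which has the same characteristic polynomial as A) gives
  χ_A(x) = x^3 - 3*x^2 + 3*x - 1
which factors as (x - 1)^3. The eigenvalues (with algebraic multiplicities) are λ = 1 with multiplicity 3.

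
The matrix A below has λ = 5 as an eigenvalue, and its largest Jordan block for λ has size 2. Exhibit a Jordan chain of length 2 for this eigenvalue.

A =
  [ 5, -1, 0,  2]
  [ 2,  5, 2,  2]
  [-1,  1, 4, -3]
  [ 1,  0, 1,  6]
A Jordan chain for λ = 5 of length 2:
v_1 = (0, 2, -1, 1)ᵀ
v_2 = (1, 0, 0, 0)ᵀ

Let N = A − (5)·I. We want v_2 with N^2 v_2 = 0 but N^1 v_2 ≠ 0; then v_{j-1} := N · v_j for j = 2, …, 2.

Pick v_2 = (1, 0, 0, 0)ᵀ.
Then v_1 = N · v_2 = (0, 2, -1, 1)ᵀ.

Sanity check: (A − (5)·I) v_1 = (0, 0, 0, 0)ᵀ = 0. ✓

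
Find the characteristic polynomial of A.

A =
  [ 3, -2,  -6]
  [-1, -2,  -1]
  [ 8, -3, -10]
x^3 + 9*x^2 + 27*x + 27

Expanding det(x·I − A) (e.g. by cofactor expansion or by noting that A is similar to its Jordan form J, which has the same characteristic polynomial as A) gives
  χ_A(x) = x^3 + 9*x^2 + 27*x + 27
which factors as (x + 3)^3. The eigenvalues (with algebraic multiplicities) are λ = -3 with multiplicity 3.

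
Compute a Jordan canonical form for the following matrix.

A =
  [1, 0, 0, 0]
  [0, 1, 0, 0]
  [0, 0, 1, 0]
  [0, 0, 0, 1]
J_1(1) ⊕ J_1(1) ⊕ J_1(1) ⊕ J_1(1)

The characteristic polynomial is
  det(x·I − A) = x^4 - 4*x^3 + 6*x^2 - 4*x + 1 = (x - 1)^4

Eigenvalues and multiplicities (the geometric multiplicity of λ is n − rank(A − λI), which equals the number of Jordan blocks for λ):
  λ = 1: algebraic multiplicity = 4, geometric multiplicity = 4

Determining the block sizes for each eigenvalue:
  λ = 1: gm = am = 4, so every block has size 1 → block sizes [1, 1, 1, 1]

Assembling the blocks gives a Jordan form
J =
  [1, 0, 0, 0]
  [0, 1, 0, 0]
  [0, 0, 1, 0]
  [0, 0, 0, 1]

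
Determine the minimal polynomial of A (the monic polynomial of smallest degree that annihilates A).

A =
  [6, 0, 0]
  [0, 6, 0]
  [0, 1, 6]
x^2 - 12*x + 36

The characteristic polynomial is χ_A(x) = (x - 6)^3, so the eigenvalues are known. The minimal polynomial is
  m_A(x) = Π_λ (x − λ)^{k_λ}
where k_λ is the size of the *largest* Jordan block for λ (equivalently, the smallest k with (A − λI)^k v = 0 for every generalised eigenvector v of λ).

  λ = 6: largest Jordan block has size 2, contributing (x − 6)^2

So m_A(x) = (x - 6)^2 = x^2 - 12*x + 36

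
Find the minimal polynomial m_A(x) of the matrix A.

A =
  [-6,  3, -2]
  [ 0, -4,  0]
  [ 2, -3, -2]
x^2 + 8*x + 16

The characteristic polynomial is χ_A(x) = (x + 4)^3, so the eigenvalues are known. The minimal polynomial is
  m_A(x) = Π_λ (x − λ)^{k_λ}
where k_λ is the size of the *largest* Jordan block for λ (equivalently, the smallest k with (A − λI)^k v = 0 for every generalised eigenvector v of λ).

  λ = -4: largest Jordan block has size 2, contributing (x + 4)^2

So m_A(x) = (x + 4)^2 = x^2 + 8*x + 16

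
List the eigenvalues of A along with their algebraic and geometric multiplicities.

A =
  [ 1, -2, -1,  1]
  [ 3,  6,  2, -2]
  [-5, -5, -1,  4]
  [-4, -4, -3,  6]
λ = 3: alg = 4, geom = 2

Step 1 — factor the characteristic polynomial to read off the algebraic multiplicities:
  χ_A(x) = (x - 3)^4

Step 2 — compute geometric multiplicities via the rank-nullity identity g(λ) = n − rank(A − λI):
  rank(A − (3)·I) = 2, so dim ker(A − (3)·I) = n − 2 = 2

Summary:
  λ = 3: algebraic multiplicity = 4, geometric multiplicity = 2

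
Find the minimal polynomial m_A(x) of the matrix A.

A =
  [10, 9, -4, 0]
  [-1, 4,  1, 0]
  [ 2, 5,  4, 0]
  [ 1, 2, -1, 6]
x^3 - 18*x^2 + 108*x - 216

The characteristic polynomial is χ_A(x) = (x - 6)^4, so the eigenvalues are known. The minimal polynomial is
  m_A(x) = Π_λ (x − λ)^{k_λ}
where k_λ is the size of the *largest* Jordan block for λ (equivalently, the smallest k with (A − λI)^k v = 0 for every generalised eigenvector v of λ).

  λ = 6: largest Jordan block has size 3, contributing (x − 6)^3

So m_A(x) = (x - 6)^3 = x^3 - 18*x^2 + 108*x - 216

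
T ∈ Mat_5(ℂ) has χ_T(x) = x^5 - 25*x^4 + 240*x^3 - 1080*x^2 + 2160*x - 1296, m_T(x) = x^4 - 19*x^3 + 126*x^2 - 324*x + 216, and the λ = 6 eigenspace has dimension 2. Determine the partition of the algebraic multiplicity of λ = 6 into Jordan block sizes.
Block sizes for λ = 6: [3, 1]

Step 1 — from the characteristic polynomial, algebraic multiplicity of λ = 6 is 4. From dim ker(T − (6)·I) = 2, there are exactly 2 Jordan blocks for λ = 6.
Step 2 — from the minimal polynomial, the factor (x − 6)^3 tells us the largest block for λ = 6 has size 3.
Step 3 — with total size 4, 2 blocks, and largest block 3, the block sizes (in nonincreasing order) are [3, 1].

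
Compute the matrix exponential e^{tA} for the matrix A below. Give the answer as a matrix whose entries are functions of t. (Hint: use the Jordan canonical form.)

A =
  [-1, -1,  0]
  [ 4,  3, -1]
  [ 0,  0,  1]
e^{tA} =
  [-2*t*exp(t) + exp(t), -t*exp(t), t^2*exp(t)/2]
  [4*t*exp(t), 2*t*exp(t) + exp(t), -t^2*exp(t) - t*exp(t)]
  [0, 0, exp(t)]

Strategy: write A = P · J · P⁻¹ where J is a Jordan canonical form, so e^{tA} = P · e^{tJ} · P⁻¹, and e^{tJ} can be computed block-by-block.

A has Jordan form
J =
  [1, 1, 0]
  [0, 1, 1]
  [0, 0, 1]
(up to reordering of blocks).

Per-block formulas:
  For a 3×3 Jordan block J_3(1): exp(t · J_3(1)) = e^(1t)·(I + t·N + (t^2/2)·N^2), where N is the 3×3 nilpotent shift.

After assembling e^{tJ} and conjugating by P, we get:

e^{tA} =
  [-2*t*exp(t) + exp(t), -t*exp(t), t^2*exp(t)/2]
  [4*t*exp(t), 2*t*exp(t) + exp(t), -t^2*exp(t) - t*exp(t)]
  [0, 0, exp(t)]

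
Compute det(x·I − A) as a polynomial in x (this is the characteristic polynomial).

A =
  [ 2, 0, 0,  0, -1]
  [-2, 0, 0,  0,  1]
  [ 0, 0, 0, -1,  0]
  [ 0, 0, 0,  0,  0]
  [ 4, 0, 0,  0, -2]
x^5

Expanding det(x·I − A) (e.g. by cofactor expansion or by noting that A is similar to its Jordan form J, which has the same characteristic polynomial as A) gives
  χ_A(x) = x^5
which factors as x^5. The eigenvalues (with algebraic multiplicities) are λ = 0 with multiplicity 5.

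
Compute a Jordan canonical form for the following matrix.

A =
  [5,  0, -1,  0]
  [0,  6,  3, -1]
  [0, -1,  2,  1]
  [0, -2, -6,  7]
J_3(5) ⊕ J_1(5)

The characteristic polynomial is
  det(x·I − A) = x^4 - 20*x^3 + 150*x^2 - 500*x + 625 = (x - 5)^4

Eigenvalues and multiplicities (the geometric multiplicity of λ is n − rank(A − λI), which equals the number of Jordan blocks for λ):
  λ = 5: algebraic multiplicity = 4, geometric multiplicity = 2

Determining the block sizes for each eigenvalue:
  λ = 5: with am = 4 and gm = 2, the partition is not yet determined (e.g. several partitions of 4 into 2 parts exist). Let N = A − (5)·I. Computing rank(N^1) = 2, rank(N^2) = 1, rank(N^3) = 0; the number of blocks of size ≥ j is rank(N^{j−1}) − rank(N^j), giving [2, 1, 1]. So we have 1 block(s) of size 3, 1 block(s) of size 1 → block sizes [3, 1]

Assembling the blocks gives a Jordan form
J =
  [5, 1, 0, 0]
  [0, 5, 1, 0]
  [0, 0, 5, 0]
  [0, 0, 0, 5]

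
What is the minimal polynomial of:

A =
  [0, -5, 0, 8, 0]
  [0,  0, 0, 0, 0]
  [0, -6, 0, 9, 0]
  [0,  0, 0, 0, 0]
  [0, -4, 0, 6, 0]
x^2

The characteristic polynomial is χ_A(x) = x^5, so the eigenvalues are known. The minimal polynomial is
  m_A(x) = Π_λ (x − λ)^{k_λ}
where k_λ is the size of the *largest* Jordan block for λ (equivalently, the smallest k with (A − λI)^k v = 0 for every generalised eigenvector v of λ).

  λ = 0: largest Jordan block has size 2, contributing (x − 0)^2

So m_A(x) = x^2 = x^2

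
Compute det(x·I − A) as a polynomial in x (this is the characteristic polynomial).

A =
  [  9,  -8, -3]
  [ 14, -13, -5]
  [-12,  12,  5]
x^3 - x^2 - x + 1

Expanding det(x·I − A) (e.g. by cofactor expansion or by noting that A is similar to its Jordan form J, which has the same characteristic polynomial as A) gives
  χ_A(x) = x^3 - x^2 - x + 1
which factors as (x - 1)^2*(x + 1). The eigenvalues (with algebraic multiplicities) are λ = -1 with multiplicity 1, λ = 1 with multiplicity 2.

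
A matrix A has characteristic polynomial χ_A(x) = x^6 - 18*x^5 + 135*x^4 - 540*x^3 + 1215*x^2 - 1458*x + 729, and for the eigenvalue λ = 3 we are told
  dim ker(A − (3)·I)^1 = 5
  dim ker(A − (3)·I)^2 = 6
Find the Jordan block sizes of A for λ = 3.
Block sizes for λ = 3: [2, 1, 1, 1, 1]

From the dimensions of kernels of powers, the number of Jordan blocks of size at least j is d_j − d_{j−1} where d_j = dim ker(N^j) (with d_0 = 0). Computing the differences gives [5, 1].
The number of blocks of size exactly k is (#blocks of size ≥ k) − (#blocks of size ≥ k + 1), so the partition is: 4 block(s) of size 1, 1 block(s) of size 2.
In nonincreasing order the block sizes are [2, 1, 1, 1, 1].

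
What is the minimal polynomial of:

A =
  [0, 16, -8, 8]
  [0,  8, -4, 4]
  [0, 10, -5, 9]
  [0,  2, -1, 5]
x^3 - 8*x^2 + 16*x

The characteristic polynomial is χ_A(x) = x^2*(x - 4)^2, so the eigenvalues are known. The minimal polynomial is
  m_A(x) = Π_λ (x − λ)^{k_λ}
where k_λ is the size of the *largest* Jordan block for λ (equivalently, the smallest k with (A − λI)^k v = 0 for every generalised eigenvector v of λ).

  λ = 0: largest Jordan block has size 1, contributing (x − 0)
  λ = 4: largest Jordan block has size 2, contributing (x − 4)^2

So m_A(x) = x*(x - 4)^2 = x^3 - 8*x^2 + 16*x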